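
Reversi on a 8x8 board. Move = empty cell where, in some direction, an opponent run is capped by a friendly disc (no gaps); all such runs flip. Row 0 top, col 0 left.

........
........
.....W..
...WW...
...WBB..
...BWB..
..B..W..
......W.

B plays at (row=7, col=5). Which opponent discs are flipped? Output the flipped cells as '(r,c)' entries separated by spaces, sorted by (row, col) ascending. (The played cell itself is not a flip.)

Answer: (6,5)

Derivation:
Dir NW: first cell '.' (not opp) -> no flip
Dir N: opp run (6,5) capped by B -> flip
Dir NE: first cell '.' (not opp) -> no flip
Dir W: first cell '.' (not opp) -> no flip
Dir E: opp run (7,6), next='.' -> no flip
Dir SW: edge -> no flip
Dir S: edge -> no flip
Dir SE: edge -> no flip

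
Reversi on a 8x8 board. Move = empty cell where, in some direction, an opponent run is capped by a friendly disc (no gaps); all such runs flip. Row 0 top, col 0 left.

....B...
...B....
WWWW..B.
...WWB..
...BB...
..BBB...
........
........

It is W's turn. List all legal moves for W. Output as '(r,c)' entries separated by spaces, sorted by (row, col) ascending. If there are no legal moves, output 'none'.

(0,2): no bracket -> illegal
(0,3): flips 1 -> legal
(0,5): no bracket -> illegal
(1,2): no bracket -> illegal
(1,4): no bracket -> illegal
(1,5): no bracket -> illegal
(1,6): no bracket -> illegal
(1,7): no bracket -> illegal
(2,4): no bracket -> illegal
(2,5): no bracket -> illegal
(2,7): no bracket -> illegal
(3,2): no bracket -> illegal
(3,6): flips 1 -> legal
(3,7): no bracket -> illegal
(4,1): no bracket -> illegal
(4,2): no bracket -> illegal
(4,5): no bracket -> illegal
(4,6): no bracket -> illegal
(5,1): no bracket -> illegal
(5,5): flips 1 -> legal
(6,1): flips 2 -> legal
(6,2): no bracket -> illegal
(6,3): flips 2 -> legal
(6,4): flips 2 -> legal
(6,5): no bracket -> illegal

Answer: (0,3) (3,6) (5,5) (6,1) (6,3) (6,4)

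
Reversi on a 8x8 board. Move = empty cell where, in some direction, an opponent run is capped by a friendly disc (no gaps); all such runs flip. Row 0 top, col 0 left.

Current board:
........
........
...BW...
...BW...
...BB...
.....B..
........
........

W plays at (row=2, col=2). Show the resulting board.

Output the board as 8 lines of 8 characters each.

Answer: ........
........
..WWW...
...BW...
...BB...
.....B..
........
........

Derivation:
Place W at (2,2); scan 8 dirs for brackets.
Dir NW: first cell '.' (not opp) -> no flip
Dir N: first cell '.' (not opp) -> no flip
Dir NE: first cell '.' (not opp) -> no flip
Dir W: first cell '.' (not opp) -> no flip
Dir E: opp run (2,3) capped by W -> flip
Dir SW: first cell '.' (not opp) -> no flip
Dir S: first cell '.' (not opp) -> no flip
Dir SE: opp run (3,3) (4,4) (5,5), next='.' -> no flip
All flips: (2,3)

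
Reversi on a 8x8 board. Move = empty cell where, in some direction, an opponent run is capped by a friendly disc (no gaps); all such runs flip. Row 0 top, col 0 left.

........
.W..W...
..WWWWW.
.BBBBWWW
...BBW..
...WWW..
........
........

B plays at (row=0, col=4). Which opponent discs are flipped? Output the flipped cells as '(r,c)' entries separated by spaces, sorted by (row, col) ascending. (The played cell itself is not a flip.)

Dir NW: edge -> no flip
Dir N: edge -> no flip
Dir NE: edge -> no flip
Dir W: first cell '.' (not opp) -> no flip
Dir E: first cell '.' (not opp) -> no flip
Dir SW: first cell '.' (not opp) -> no flip
Dir S: opp run (1,4) (2,4) capped by B -> flip
Dir SE: first cell '.' (not opp) -> no flip

Answer: (1,4) (2,4)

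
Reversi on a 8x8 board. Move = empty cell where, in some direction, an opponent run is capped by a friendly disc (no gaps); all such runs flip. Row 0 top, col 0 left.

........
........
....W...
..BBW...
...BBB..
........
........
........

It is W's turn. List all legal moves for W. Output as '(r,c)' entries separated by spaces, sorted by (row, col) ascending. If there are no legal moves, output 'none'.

Answer: (3,1) (4,2) (5,2) (5,4) (5,6)

Derivation:
(2,1): no bracket -> illegal
(2,2): no bracket -> illegal
(2,3): no bracket -> illegal
(3,1): flips 2 -> legal
(3,5): no bracket -> illegal
(3,6): no bracket -> illegal
(4,1): no bracket -> illegal
(4,2): flips 1 -> legal
(4,6): no bracket -> illegal
(5,2): flips 1 -> legal
(5,3): no bracket -> illegal
(5,4): flips 1 -> legal
(5,5): no bracket -> illegal
(5,6): flips 1 -> legal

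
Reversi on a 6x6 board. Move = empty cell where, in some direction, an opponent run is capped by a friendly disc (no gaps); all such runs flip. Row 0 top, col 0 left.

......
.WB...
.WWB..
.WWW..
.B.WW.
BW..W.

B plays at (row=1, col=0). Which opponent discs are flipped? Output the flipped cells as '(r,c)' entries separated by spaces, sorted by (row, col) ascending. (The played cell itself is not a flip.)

Dir NW: edge -> no flip
Dir N: first cell '.' (not opp) -> no flip
Dir NE: first cell '.' (not opp) -> no flip
Dir W: edge -> no flip
Dir E: opp run (1,1) capped by B -> flip
Dir SW: edge -> no flip
Dir S: first cell '.' (not opp) -> no flip
Dir SE: opp run (2,1) (3,2) (4,3) (5,4), next=edge -> no flip

Answer: (1,1)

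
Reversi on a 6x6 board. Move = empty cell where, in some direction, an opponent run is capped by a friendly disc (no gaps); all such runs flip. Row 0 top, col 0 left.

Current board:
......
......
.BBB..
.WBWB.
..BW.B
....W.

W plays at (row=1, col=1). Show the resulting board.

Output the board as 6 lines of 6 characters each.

Place W at (1,1); scan 8 dirs for brackets.
Dir NW: first cell '.' (not opp) -> no flip
Dir N: first cell '.' (not opp) -> no flip
Dir NE: first cell '.' (not opp) -> no flip
Dir W: first cell '.' (not opp) -> no flip
Dir E: first cell '.' (not opp) -> no flip
Dir SW: first cell '.' (not opp) -> no flip
Dir S: opp run (2,1) capped by W -> flip
Dir SE: opp run (2,2) capped by W -> flip
All flips: (2,1) (2,2)

Answer: ......
.W....
.WWB..
.WBWB.
..BW.B
....W.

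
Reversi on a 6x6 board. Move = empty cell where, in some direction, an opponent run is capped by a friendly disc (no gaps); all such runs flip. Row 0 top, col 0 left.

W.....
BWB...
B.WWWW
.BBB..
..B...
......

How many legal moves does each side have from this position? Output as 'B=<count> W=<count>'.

-- B to move --
(0,1): no bracket -> illegal
(0,2): flips 1 -> legal
(1,3): flips 2 -> legal
(1,4): flips 1 -> legal
(1,5): flips 1 -> legal
(2,1): no bracket -> illegal
(3,4): flips 1 -> legal
(3,5): no bracket -> illegal
B mobility = 5
-- W to move --
(0,1): flips 1 -> legal
(0,2): flips 1 -> legal
(0,3): no bracket -> illegal
(1,3): flips 1 -> legal
(2,1): no bracket -> illegal
(3,0): flips 2 -> legal
(3,4): no bracket -> illegal
(4,0): flips 1 -> legal
(4,1): flips 1 -> legal
(4,3): flips 1 -> legal
(4,4): flips 1 -> legal
(5,1): flips 2 -> legal
(5,2): flips 2 -> legal
(5,3): no bracket -> illegal
W mobility = 10

Answer: B=5 W=10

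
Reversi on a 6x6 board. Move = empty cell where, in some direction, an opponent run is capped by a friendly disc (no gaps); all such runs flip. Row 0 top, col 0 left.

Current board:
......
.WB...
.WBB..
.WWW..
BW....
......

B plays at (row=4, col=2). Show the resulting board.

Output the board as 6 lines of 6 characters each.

Answer: ......
.WB...
.WBB..
.WBW..
BBB...
......

Derivation:
Place B at (4,2); scan 8 dirs for brackets.
Dir NW: opp run (3,1), next='.' -> no flip
Dir N: opp run (3,2) capped by B -> flip
Dir NE: opp run (3,3), next='.' -> no flip
Dir W: opp run (4,1) capped by B -> flip
Dir E: first cell '.' (not opp) -> no flip
Dir SW: first cell '.' (not opp) -> no flip
Dir S: first cell '.' (not opp) -> no flip
Dir SE: first cell '.' (not opp) -> no flip
All flips: (3,2) (4,1)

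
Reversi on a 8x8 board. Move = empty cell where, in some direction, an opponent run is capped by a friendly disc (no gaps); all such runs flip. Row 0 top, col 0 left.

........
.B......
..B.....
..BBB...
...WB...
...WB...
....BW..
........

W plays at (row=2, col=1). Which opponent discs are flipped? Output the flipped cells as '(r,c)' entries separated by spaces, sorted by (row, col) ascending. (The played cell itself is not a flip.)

Answer: (3,2)

Derivation:
Dir NW: first cell '.' (not opp) -> no flip
Dir N: opp run (1,1), next='.' -> no flip
Dir NE: first cell '.' (not opp) -> no flip
Dir W: first cell '.' (not opp) -> no flip
Dir E: opp run (2,2), next='.' -> no flip
Dir SW: first cell '.' (not opp) -> no flip
Dir S: first cell '.' (not opp) -> no flip
Dir SE: opp run (3,2) capped by W -> flip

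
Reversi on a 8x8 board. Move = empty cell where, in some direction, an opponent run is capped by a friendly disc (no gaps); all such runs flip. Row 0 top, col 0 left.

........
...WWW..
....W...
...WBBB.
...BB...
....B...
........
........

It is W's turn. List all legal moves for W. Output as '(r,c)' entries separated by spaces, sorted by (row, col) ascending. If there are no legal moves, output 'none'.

(2,3): no bracket -> illegal
(2,5): no bracket -> illegal
(2,6): no bracket -> illegal
(2,7): no bracket -> illegal
(3,2): no bracket -> illegal
(3,7): flips 3 -> legal
(4,2): no bracket -> illegal
(4,5): no bracket -> illegal
(4,6): flips 1 -> legal
(4,7): no bracket -> illegal
(5,2): no bracket -> illegal
(5,3): flips 1 -> legal
(5,5): flips 1 -> legal
(6,3): no bracket -> illegal
(6,4): flips 3 -> legal
(6,5): no bracket -> illegal

Answer: (3,7) (4,6) (5,3) (5,5) (6,4)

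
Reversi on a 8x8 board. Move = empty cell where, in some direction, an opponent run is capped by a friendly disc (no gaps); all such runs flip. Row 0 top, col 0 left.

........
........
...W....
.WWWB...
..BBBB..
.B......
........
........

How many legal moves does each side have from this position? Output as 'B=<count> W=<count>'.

Answer: B=7 W=7

Derivation:
-- B to move --
(1,2): flips 1 -> legal
(1,3): flips 2 -> legal
(1,4): no bracket -> illegal
(2,0): flips 1 -> legal
(2,1): flips 1 -> legal
(2,2): flips 2 -> legal
(2,4): flips 1 -> legal
(3,0): flips 3 -> legal
(4,0): no bracket -> illegal
(4,1): no bracket -> illegal
B mobility = 7
-- W to move --
(2,4): no bracket -> illegal
(2,5): no bracket -> illegal
(3,5): flips 1 -> legal
(3,6): no bracket -> illegal
(4,0): no bracket -> illegal
(4,1): no bracket -> illegal
(4,6): no bracket -> illegal
(5,0): no bracket -> illegal
(5,2): flips 1 -> legal
(5,3): flips 2 -> legal
(5,4): flips 1 -> legal
(5,5): flips 1 -> legal
(5,6): flips 2 -> legal
(6,0): flips 2 -> legal
(6,1): no bracket -> illegal
(6,2): no bracket -> illegal
W mobility = 7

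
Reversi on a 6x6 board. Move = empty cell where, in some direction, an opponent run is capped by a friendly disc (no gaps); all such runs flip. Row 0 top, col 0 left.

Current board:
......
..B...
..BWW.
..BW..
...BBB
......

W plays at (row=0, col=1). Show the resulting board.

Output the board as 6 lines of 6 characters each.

Answer: .W....
..W...
..BWW.
..BW..
...BBB
......

Derivation:
Place W at (0,1); scan 8 dirs for brackets.
Dir NW: edge -> no flip
Dir N: edge -> no flip
Dir NE: edge -> no flip
Dir W: first cell '.' (not opp) -> no flip
Dir E: first cell '.' (not opp) -> no flip
Dir SW: first cell '.' (not opp) -> no flip
Dir S: first cell '.' (not opp) -> no flip
Dir SE: opp run (1,2) capped by W -> flip
All flips: (1,2)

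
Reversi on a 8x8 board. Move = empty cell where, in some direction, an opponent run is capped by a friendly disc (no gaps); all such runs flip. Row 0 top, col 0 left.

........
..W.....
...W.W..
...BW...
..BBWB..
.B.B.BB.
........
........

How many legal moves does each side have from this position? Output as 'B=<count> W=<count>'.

-- B to move --
(0,1): flips 3 -> legal
(0,2): no bracket -> illegal
(0,3): no bracket -> illegal
(1,1): no bracket -> illegal
(1,3): flips 1 -> legal
(1,4): no bracket -> illegal
(1,5): no bracket -> illegal
(1,6): flips 2 -> legal
(2,1): no bracket -> illegal
(2,2): no bracket -> illegal
(2,4): no bracket -> illegal
(2,6): no bracket -> illegal
(3,2): no bracket -> illegal
(3,5): flips 2 -> legal
(3,6): no bracket -> illegal
(5,4): no bracket -> illegal
B mobility = 4
-- W to move --
(2,2): flips 1 -> legal
(2,4): no bracket -> illegal
(3,1): no bracket -> illegal
(3,2): flips 1 -> legal
(3,5): no bracket -> illegal
(3,6): no bracket -> illegal
(4,0): no bracket -> illegal
(4,1): flips 2 -> legal
(4,6): flips 1 -> legal
(4,7): no bracket -> illegal
(5,0): no bracket -> illegal
(5,2): flips 1 -> legal
(5,4): no bracket -> illegal
(5,7): no bracket -> illegal
(6,0): no bracket -> illegal
(6,1): no bracket -> illegal
(6,2): flips 1 -> legal
(6,3): flips 3 -> legal
(6,4): no bracket -> illegal
(6,5): no bracket -> illegal
(6,6): flips 1 -> legal
(6,7): flips 2 -> legal
W mobility = 9

Answer: B=4 W=9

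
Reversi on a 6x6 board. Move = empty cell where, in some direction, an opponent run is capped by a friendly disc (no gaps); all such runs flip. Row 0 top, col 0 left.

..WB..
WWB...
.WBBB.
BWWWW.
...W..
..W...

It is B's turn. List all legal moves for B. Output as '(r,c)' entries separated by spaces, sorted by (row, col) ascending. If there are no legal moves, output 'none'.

Answer: (0,0) (0,1) (2,0) (3,5) (4,0) (4,1) (4,2) (4,4) (4,5) (5,3)

Derivation:
(0,0): flips 1 -> legal
(0,1): flips 1 -> legal
(1,3): no bracket -> illegal
(2,0): flips 1 -> legal
(2,5): no bracket -> illegal
(3,5): flips 4 -> legal
(4,0): flips 1 -> legal
(4,1): flips 1 -> legal
(4,2): flips 2 -> legal
(4,4): flips 2 -> legal
(4,5): flips 1 -> legal
(5,1): no bracket -> illegal
(5,3): flips 2 -> legal
(5,4): no bracket -> illegal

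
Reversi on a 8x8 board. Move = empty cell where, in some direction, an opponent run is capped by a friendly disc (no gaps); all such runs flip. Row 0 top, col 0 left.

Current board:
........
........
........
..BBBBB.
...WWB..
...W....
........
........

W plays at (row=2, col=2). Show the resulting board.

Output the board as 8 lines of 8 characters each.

Answer: ........
........
..W.....
..BWBBB.
...WWB..
...W....
........
........

Derivation:
Place W at (2,2); scan 8 dirs for brackets.
Dir NW: first cell '.' (not opp) -> no flip
Dir N: first cell '.' (not opp) -> no flip
Dir NE: first cell '.' (not opp) -> no flip
Dir W: first cell '.' (not opp) -> no flip
Dir E: first cell '.' (not opp) -> no flip
Dir SW: first cell '.' (not opp) -> no flip
Dir S: opp run (3,2), next='.' -> no flip
Dir SE: opp run (3,3) capped by W -> flip
All flips: (3,3)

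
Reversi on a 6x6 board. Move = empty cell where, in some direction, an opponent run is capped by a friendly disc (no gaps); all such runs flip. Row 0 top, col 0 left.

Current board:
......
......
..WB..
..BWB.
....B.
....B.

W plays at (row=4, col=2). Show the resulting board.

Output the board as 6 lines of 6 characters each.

Answer: ......
......
..WB..
..WWB.
..W.B.
....B.

Derivation:
Place W at (4,2); scan 8 dirs for brackets.
Dir NW: first cell '.' (not opp) -> no flip
Dir N: opp run (3,2) capped by W -> flip
Dir NE: first cell 'W' (not opp) -> no flip
Dir W: first cell '.' (not opp) -> no flip
Dir E: first cell '.' (not opp) -> no flip
Dir SW: first cell '.' (not opp) -> no flip
Dir S: first cell '.' (not opp) -> no flip
Dir SE: first cell '.' (not opp) -> no flip
All flips: (3,2)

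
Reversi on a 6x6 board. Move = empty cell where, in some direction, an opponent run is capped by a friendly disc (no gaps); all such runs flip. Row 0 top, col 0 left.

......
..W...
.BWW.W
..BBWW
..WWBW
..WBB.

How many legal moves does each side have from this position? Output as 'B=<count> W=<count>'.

-- B to move --
(0,1): no bracket -> illegal
(0,2): flips 2 -> legal
(0,3): flips 1 -> legal
(1,1): flips 1 -> legal
(1,3): flips 1 -> legal
(1,4): flips 1 -> legal
(1,5): no bracket -> illegal
(2,4): flips 3 -> legal
(3,1): flips 1 -> legal
(4,1): flips 2 -> legal
(5,1): flips 2 -> legal
(5,5): no bracket -> illegal
B mobility = 9
-- W to move --
(1,0): flips 2 -> legal
(1,1): no bracket -> illegal
(2,0): flips 1 -> legal
(2,4): flips 1 -> legal
(3,0): flips 1 -> legal
(3,1): flips 2 -> legal
(4,1): flips 1 -> legal
(5,5): flips 4 -> legal
W mobility = 7

Answer: B=9 W=7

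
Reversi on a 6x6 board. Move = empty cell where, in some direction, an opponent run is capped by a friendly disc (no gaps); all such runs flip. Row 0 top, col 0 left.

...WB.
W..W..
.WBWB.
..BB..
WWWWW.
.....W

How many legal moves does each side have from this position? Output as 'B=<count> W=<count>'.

-- B to move --
(0,0): no bracket -> illegal
(0,1): no bracket -> illegal
(0,2): flips 2 -> legal
(1,1): no bracket -> illegal
(1,2): no bracket -> illegal
(1,4): flips 1 -> legal
(2,0): flips 1 -> legal
(3,0): no bracket -> illegal
(3,1): no bracket -> illegal
(3,4): no bracket -> illegal
(3,5): no bracket -> illegal
(4,5): no bracket -> illegal
(5,0): flips 1 -> legal
(5,1): flips 1 -> legal
(5,2): flips 1 -> legal
(5,3): flips 1 -> legal
(5,4): flips 1 -> legal
B mobility = 8
-- W to move --
(0,5): flips 1 -> legal
(1,1): flips 2 -> legal
(1,2): flips 2 -> legal
(1,4): no bracket -> illegal
(1,5): flips 2 -> legal
(2,5): flips 1 -> legal
(3,1): flips 1 -> legal
(3,4): no bracket -> illegal
(3,5): flips 1 -> legal
W mobility = 7

Answer: B=8 W=7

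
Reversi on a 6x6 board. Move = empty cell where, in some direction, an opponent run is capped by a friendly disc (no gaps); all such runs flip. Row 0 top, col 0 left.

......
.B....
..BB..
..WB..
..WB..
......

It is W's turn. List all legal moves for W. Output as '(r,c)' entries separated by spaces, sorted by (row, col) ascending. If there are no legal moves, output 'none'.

Answer: (1,2) (1,4) (2,4) (3,4) (4,4) (5,4)

Derivation:
(0,0): no bracket -> illegal
(0,1): no bracket -> illegal
(0,2): no bracket -> illegal
(1,0): no bracket -> illegal
(1,2): flips 1 -> legal
(1,3): no bracket -> illegal
(1,4): flips 1 -> legal
(2,0): no bracket -> illegal
(2,1): no bracket -> illegal
(2,4): flips 1 -> legal
(3,1): no bracket -> illegal
(3,4): flips 1 -> legal
(4,4): flips 1 -> legal
(5,2): no bracket -> illegal
(5,3): no bracket -> illegal
(5,4): flips 1 -> legal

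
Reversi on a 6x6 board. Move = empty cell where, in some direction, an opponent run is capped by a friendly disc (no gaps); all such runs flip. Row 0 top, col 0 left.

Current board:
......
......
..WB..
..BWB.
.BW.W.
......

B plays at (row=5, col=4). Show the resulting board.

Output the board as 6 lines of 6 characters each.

Answer: ......
......
..WB..
..BWB.
.BW.B.
....B.

Derivation:
Place B at (5,4); scan 8 dirs for brackets.
Dir NW: first cell '.' (not opp) -> no flip
Dir N: opp run (4,4) capped by B -> flip
Dir NE: first cell '.' (not opp) -> no flip
Dir W: first cell '.' (not opp) -> no flip
Dir E: first cell '.' (not opp) -> no flip
Dir SW: edge -> no flip
Dir S: edge -> no flip
Dir SE: edge -> no flip
All flips: (4,4)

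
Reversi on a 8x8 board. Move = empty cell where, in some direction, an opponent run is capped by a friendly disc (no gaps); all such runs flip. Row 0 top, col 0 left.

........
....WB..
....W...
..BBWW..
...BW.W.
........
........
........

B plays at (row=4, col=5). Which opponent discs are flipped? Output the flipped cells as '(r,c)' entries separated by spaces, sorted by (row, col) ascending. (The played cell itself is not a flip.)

Answer: (4,4)

Derivation:
Dir NW: opp run (3,4), next='.' -> no flip
Dir N: opp run (3,5), next='.' -> no flip
Dir NE: first cell '.' (not opp) -> no flip
Dir W: opp run (4,4) capped by B -> flip
Dir E: opp run (4,6), next='.' -> no flip
Dir SW: first cell '.' (not opp) -> no flip
Dir S: first cell '.' (not opp) -> no flip
Dir SE: first cell '.' (not opp) -> no flip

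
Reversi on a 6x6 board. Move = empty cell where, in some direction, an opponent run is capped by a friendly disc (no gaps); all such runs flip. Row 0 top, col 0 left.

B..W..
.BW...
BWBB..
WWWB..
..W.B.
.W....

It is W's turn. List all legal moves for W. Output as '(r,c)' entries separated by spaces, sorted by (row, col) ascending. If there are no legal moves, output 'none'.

Answer: (0,1) (1,0) (1,3) (1,4) (2,4) (3,4)

Derivation:
(0,1): flips 1 -> legal
(0,2): no bracket -> illegal
(1,0): flips 2 -> legal
(1,3): flips 1 -> legal
(1,4): flips 1 -> legal
(2,4): flips 3 -> legal
(3,4): flips 2 -> legal
(3,5): no bracket -> illegal
(4,3): no bracket -> illegal
(4,5): no bracket -> illegal
(5,3): no bracket -> illegal
(5,4): no bracket -> illegal
(5,5): no bracket -> illegal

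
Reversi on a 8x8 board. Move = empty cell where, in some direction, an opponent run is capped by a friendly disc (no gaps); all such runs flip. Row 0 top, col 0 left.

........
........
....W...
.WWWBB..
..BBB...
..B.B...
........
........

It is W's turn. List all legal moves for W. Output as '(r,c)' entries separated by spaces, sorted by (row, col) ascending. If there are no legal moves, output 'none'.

Answer: (3,6) (4,6) (5,1) (5,3) (5,5) (6,2) (6,4) (6,5)

Derivation:
(2,3): no bracket -> illegal
(2,5): no bracket -> illegal
(2,6): no bracket -> illegal
(3,6): flips 2 -> legal
(4,1): no bracket -> illegal
(4,5): no bracket -> illegal
(4,6): flips 1 -> legal
(5,1): flips 1 -> legal
(5,3): flips 2 -> legal
(5,5): flips 1 -> legal
(6,1): no bracket -> illegal
(6,2): flips 2 -> legal
(6,3): no bracket -> illegal
(6,4): flips 3 -> legal
(6,5): flips 2 -> legal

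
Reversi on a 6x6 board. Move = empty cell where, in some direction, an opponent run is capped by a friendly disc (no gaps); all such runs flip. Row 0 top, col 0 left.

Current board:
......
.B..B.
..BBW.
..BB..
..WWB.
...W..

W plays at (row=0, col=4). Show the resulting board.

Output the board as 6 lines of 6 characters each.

Place W at (0,4); scan 8 dirs for brackets.
Dir NW: edge -> no flip
Dir N: edge -> no flip
Dir NE: edge -> no flip
Dir W: first cell '.' (not opp) -> no flip
Dir E: first cell '.' (not opp) -> no flip
Dir SW: first cell '.' (not opp) -> no flip
Dir S: opp run (1,4) capped by W -> flip
Dir SE: first cell '.' (not opp) -> no flip
All flips: (1,4)

Answer: ....W.
.B..W.
..BBW.
..BB..
..WWB.
...W..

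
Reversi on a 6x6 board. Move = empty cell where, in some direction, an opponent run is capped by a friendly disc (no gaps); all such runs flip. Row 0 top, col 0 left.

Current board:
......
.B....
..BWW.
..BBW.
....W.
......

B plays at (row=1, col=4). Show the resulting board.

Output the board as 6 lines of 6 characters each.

Answer: ......
.B..B.
..BBW.
..BBW.
....W.
......

Derivation:
Place B at (1,4); scan 8 dirs for brackets.
Dir NW: first cell '.' (not opp) -> no flip
Dir N: first cell '.' (not opp) -> no flip
Dir NE: first cell '.' (not opp) -> no flip
Dir W: first cell '.' (not opp) -> no flip
Dir E: first cell '.' (not opp) -> no flip
Dir SW: opp run (2,3) capped by B -> flip
Dir S: opp run (2,4) (3,4) (4,4), next='.' -> no flip
Dir SE: first cell '.' (not opp) -> no flip
All flips: (2,3)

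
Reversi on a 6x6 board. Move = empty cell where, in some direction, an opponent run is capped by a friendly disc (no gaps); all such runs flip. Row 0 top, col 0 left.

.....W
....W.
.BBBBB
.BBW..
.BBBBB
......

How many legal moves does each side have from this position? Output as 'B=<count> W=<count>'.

Answer: B=3 W=9

Derivation:
-- B to move --
(0,3): flips 1 -> legal
(0,4): flips 1 -> legal
(1,3): no bracket -> illegal
(1,5): no bracket -> illegal
(3,4): flips 1 -> legal
B mobility = 3
-- W to move --
(1,0): no bracket -> illegal
(1,1): flips 1 -> legal
(1,2): no bracket -> illegal
(1,3): flips 1 -> legal
(1,5): flips 1 -> legal
(2,0): no bracket -> illegal
(3,0): flips 2 -> legal
(3,4): flips 1 -> legal
(3,5): no bracket -> illegal
(4,0): no bracket -> illegal
(5,0): flips 3 -> legal
(5,1): flips 1 -> legal
(5,2): no bracket -> illegal
(5,3): flips 1 -> legal
(5,4): no bracket -> illegal
(5,5): flips 1 -> legal
W mobility = 9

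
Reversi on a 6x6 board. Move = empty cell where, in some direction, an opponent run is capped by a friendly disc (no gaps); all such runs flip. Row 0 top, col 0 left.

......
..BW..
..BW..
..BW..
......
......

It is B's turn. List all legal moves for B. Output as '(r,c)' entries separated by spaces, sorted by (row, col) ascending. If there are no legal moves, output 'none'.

(0,2): no bracket -> illegal
(0,3): no bracket -> illegal
(0,4): flips 1 -> legal
(1,4): flips 2 -> legal
(2,4): flips 1 -> legal
(3,4): flips 2 -> legal
(4,2): no bracket -> illegal
(4,3): no bracket -> illegal
(4,4): flips 1 -> legal

Answer: (0,4) (1,4) (2,4) (3,4) (4,4)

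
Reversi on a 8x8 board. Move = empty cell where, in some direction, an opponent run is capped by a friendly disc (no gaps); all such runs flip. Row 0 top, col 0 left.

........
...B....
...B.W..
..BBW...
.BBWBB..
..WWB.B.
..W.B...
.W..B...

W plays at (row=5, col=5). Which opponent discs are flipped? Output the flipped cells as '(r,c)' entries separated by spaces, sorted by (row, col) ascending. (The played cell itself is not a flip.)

Answer: (5,4)

Derivation:
Dir NW: opp run (4,4) (3,3), next='.' -> no flip
Dir N: opp run (4,5), next='.' -> no flip
Dir NE: first cell '.' (not opp) -> no flip
Dir W: opp run (5,4) capped by W -> flip
Dir E: opp run (5,6), next='.' -> no flip
Dir SW: opp run (6,4), next='.' -> no flip
Dir S: first cell '.' (not opp) -> no flip
Dir SE: first cell '.' (not opp) -> no flip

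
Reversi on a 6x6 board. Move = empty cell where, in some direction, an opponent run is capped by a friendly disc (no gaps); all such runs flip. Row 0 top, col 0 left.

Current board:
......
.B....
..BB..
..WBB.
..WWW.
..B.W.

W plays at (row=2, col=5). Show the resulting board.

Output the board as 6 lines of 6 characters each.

Place W at (2,5); scan 8 dirs for brackets.
Dir NW: first cell '.' (not opp) -> no flip
Dir N: first cell '.' (not opp) -> no flip
Dir NE: edge -> no flip
Dir W: first cell '.' (not opp) -> no flip
Dir E: edge -> no flip
Dir SW: opp run (3,4) capped by W -> flip
Dir S: first cell '.' (not opp) -> no flip
Dir SE: edge -> no flip
All flips: (3,4)

Answer: ......
.B....
..BB.W
..WBW.
..WWW.
..B.W.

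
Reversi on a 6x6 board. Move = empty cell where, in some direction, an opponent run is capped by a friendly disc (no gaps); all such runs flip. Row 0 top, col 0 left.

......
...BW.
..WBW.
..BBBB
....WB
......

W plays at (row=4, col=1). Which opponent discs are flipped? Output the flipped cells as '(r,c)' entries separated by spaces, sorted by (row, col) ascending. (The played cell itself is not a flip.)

Answer: (2,3) (3,2)

Derivation:
Dir NW: first cell '.' (not opp) -> no flip
Dir N: first cell '.' (not opp) -> no flip
Dir NE: opp run (3,2) (2,3) capped by W -> flip
Dir W: first cell '.' (not opp) -> no flip
Dir E: first cell '.' (not opp) -> no flip
Dir SW: first cell '.' (not opp) -> no flip
Dir S: first cell '.' (not opp) -> no flip
Dir SE: first cell '.' (not opp) -> no flip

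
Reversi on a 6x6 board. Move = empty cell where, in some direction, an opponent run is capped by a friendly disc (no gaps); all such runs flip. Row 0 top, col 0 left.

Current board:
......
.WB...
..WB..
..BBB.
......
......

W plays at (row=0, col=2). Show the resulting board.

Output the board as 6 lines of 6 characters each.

Answer: ..W...
.WW...
..WB..
..BBB.
......
......

Derivation:
Place W at (0,2); scan 8 dirs for brackets.
Dir NW: edge -> no flip
Dir N: edge -> no flip
Dir NE: edge -> no flip
Dir W: first cell '.' (not opp) -> no flip
Dir E: first cell '.' (not opp) -> no flip
Dir SW: first cell 'W' (not opp) -> no flip
Dir S: opp run (1,2) capped by W -> flip
Dir SE: first cell '.' (not opp) -> no flip
All flips: (1,2)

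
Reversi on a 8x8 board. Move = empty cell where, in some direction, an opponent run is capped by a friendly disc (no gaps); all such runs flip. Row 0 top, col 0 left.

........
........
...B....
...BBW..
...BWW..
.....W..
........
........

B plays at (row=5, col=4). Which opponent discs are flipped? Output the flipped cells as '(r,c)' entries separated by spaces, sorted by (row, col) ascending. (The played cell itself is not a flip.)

Answer: (4,4)

Derivation:
Dir NW: first cell 'B' (not opp) -> no flip
Dir N: opp run (4,4) capped by B -> flip
Dir NE: opp run (4,5), next='.' -> no flip
Dir W: first cell '.' (not opp) -> no flip
Dir E: opp run (5,5), next='.' -> no flip
Dir SW: first cell '.' (not opp) -> no flip
Dir S: first cell '.' (not opp) -> no flip
Dir SE: first cell '.' (not opp) -> no flip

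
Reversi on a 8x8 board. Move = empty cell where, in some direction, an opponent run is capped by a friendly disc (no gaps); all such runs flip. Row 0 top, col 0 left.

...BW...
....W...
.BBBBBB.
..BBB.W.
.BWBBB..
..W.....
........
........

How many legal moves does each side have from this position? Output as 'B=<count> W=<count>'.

-- B to move --
(0,5): flips 2 -> legal
(1,3): no bracket -> illegal
(1,5): no bracket -> illegal
(2,7): flips 1 -> legal
(3,1): no bracket -> illegal
(3,5): no bracket -> illegal
(3,7): no bracket -> illegal
(4,6): flips 1 -> legal
(4,7): flips 1 -> legal
(5,1): flips 1 -> legal
(5,3): no bracket -> illegal
(6,1): flips 1 -> legal
(6,2): flips 2 -> legal
(6,3): flips 1 -> legal
B mobility = 8
-- W to move --
(0,2): flips 1 -> legal
(1,0): no bracket -> illegal
(1,1): no bracket -> illegal
(1,2): flips 2 -> legal
(1,3): no bracket -> illegal
(1,5): flips 2 -> legal
(1,6): flips 4 -> legal
(1,7): no bracket -> illegal
(2,0): no bracket -> illegal
(2,7): no bracket -> illegal
(3,0): flips 1 -> legal
(3,1): no bracket -> illegal
(3,5): no bracket -> illegal
(3,7): no bracket -> illegal
(4,0): flips 1 -> legal
(4,6): flips 3 -> legal
(5,0): flips 3 -> legal
(5,1): no bracket -> illegal
(5,3): no bracket -> illegal
(5,4): flips 4 -> legal
(5,5): no bracket -> illegal
(5,6): no bracket -> illegal
W mobility = 9

Answer: B=8 W=9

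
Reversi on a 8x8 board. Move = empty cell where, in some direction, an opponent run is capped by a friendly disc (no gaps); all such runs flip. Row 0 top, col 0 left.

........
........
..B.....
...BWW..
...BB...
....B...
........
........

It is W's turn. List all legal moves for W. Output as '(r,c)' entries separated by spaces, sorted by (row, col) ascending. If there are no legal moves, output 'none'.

(1,1): no bracket -> illegal
(1,2): no bracket -> illegal
(1,3): no bracket -> illegal
(2,1): no bracket -> illegal
(2,3): no bracket -> illegal
(2,4): no bracket -> illegal
(3,1): no bracket -> illegal
(3,2): flips 1 -> legal
(4,2): no bracket -> illegal
(4,5): no bracket -> illegal
(5,2): flips 1 -> legal
(5,3): flips 1 -> legal
(5,5): no bracket -> illegal
(6,3): no bracket -> illegal
(6,4): flips 2 -> legal
(6,5): no bracket -> illegal

Answer: (3,2) (5,2) (5,3) (6,4)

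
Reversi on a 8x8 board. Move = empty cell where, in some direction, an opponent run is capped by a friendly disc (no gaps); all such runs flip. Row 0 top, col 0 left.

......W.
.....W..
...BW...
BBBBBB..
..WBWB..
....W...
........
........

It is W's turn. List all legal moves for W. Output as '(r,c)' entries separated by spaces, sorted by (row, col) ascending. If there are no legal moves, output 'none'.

Answer: (2,0) (2,1) (2,2) (2,6) (3,6) (4,6)

Derivation:
(1,2): no bracket -> illegal
(1,3): no bracket -> illegal
(1,4): no bracket -> illegal
(2,0): flips 1 -> legal
(2,1): flips 2 -> legal
(2,2): flips 3 -> legal
(2,5): no bracket -> illegal
(2,6): flips 1 -> legal
(3,6): flips 1 -> legal
(4,0): no bracket -> illegal
(4,1): no bracket -> illegal
(4,6): flips 2 -> legal
(5,2): no bracket -> illegal
(5,3): no bracket -> illegal
(5,5): no bracket -> illegal
(5,6): no bracket -> illegal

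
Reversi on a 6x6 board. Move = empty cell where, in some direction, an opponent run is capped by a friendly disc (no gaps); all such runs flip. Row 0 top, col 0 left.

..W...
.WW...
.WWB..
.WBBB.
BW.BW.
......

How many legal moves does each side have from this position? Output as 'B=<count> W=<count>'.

Answer: B=11 W=6

Derivation:
-- B to move --
(0,0): flips 2 -> legal
(0,1): flips 1 -> legal
(0,3): no bracket -> illegal
(1,0): flips 1 -> legal
(1,3): flips 2 -> legal
(2,0): flips 2 -> legal
(3,0): flips 1 -> legal
(3,5): no bracket -> illegal
(4,2): flips 1 -> legal
(4,5): flips 1 -> legal
(5,0): flips 1 -> legal
(5,1): no bracket -> illegal
(5,2): no bracket -> illegal
(5,3): no bracket -> illegal
(5,4): flips 1 -> legal
(5,5): flips 1 -> legal
B mobility = 11
-- W to move --
(1,3): no bracket -> illegal
(1,4): flips 2 -> legal
(2,4): flips 2 -> legal
(2,5): no bracket -> illegal
(3,0): no bracket -> illegal
(3,5): flips 3 -> legal
(4,2): flips 2 -> legal
(4,5): flips 2 -> legal
(5,0): no bracket -> illegal
(5,1): no bracket -> illegal
(5,2): no bracket -> illegal
(5,3): no bracket -> illegal
(5,4): flips 2 -> legal
W mobility = 6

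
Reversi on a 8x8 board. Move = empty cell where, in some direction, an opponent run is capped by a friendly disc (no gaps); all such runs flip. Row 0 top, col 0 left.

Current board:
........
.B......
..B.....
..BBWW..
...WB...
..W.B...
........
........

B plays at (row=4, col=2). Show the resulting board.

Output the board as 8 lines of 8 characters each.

Answer: ........
.B......
..B.....
..BBWW..
..BBB...
..W.B...
........
........

Derivation:
Place B at (4,2); scan 8 dirs for brackets.
Dir NW: first cell '.' (not opp) -> no flip
Dir N: first cell 'B' (not opp) -> no flip
Dir NE: first cell 'B' (not opp) -> no flip
Dir W: first cell '.' (not opp) -> no flip
Dir E: opp run (4,3) capped by B -> flip
Dir SW: first cell '.' (not opp) -> no flip
Dir S: opp run (5,2), next='.' -> no flip
Dir SE: first cell '.' (not opp) -> no flip
All flips: (4,3)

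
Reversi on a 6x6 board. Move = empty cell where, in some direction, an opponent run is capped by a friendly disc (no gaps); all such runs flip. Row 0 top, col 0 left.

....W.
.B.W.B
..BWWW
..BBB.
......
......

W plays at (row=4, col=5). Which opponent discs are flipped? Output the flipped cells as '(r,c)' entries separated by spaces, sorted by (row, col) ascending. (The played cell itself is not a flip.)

Dir NW: opp run (3,4) capped by W -> flip
Dir N: first cell '.' (not opp) -> no flip
Dir NE: edge -> no flip
Dir W: first cell '.' (not opp) -> no flip
Dir E: edge -> no flip
Dir SW: first cell '.' (not opp) -> no flip
Dir S: first cell '.' (not opp) -> no flip
Dir SE: edge -> no flip

Answer: (3,4)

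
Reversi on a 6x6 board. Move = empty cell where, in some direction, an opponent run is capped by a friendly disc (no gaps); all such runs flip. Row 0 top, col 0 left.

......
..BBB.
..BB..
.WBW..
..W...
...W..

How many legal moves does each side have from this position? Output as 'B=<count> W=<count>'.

-- B to move --
(2,0): no bracket -> illegal
(2,1): no bracket -> illegal
(2,4): no bracket -> illegal
(3,0): flips 1 -> legal
(3,4): flips 1 -> legal
(4,0): flips 1 -> legal
(4,1): no bracket -> illegal
(4,3): flips 1 -> legal
(4,4): flips 1 -> legal
(5,1): no bracket -> illegal
(5,2): flips 1 -> legal
(5,4): no bracket -> illegal
B mobility = 6
-- W to move --
(0,1): no bracket -> illegal
(0,2): flips 3 -> legal
(0,3): flips 2 -> legal
(0,4): flips 2 -> legal
(0,5): no bracket -> illegal
(1,1): flips 1 -> legal
(1,5): no bracket -> illegal
(2,1): no bracket -> illegal
(2,4): no bracket -> illegal
(2,5): no bracket -> illegal
(3,4): no bracket -> illegal
(4,1): no bracket -> illegal
(4,3): no bracket -> illegal
W mobility = 4

Answer: B=6 W=4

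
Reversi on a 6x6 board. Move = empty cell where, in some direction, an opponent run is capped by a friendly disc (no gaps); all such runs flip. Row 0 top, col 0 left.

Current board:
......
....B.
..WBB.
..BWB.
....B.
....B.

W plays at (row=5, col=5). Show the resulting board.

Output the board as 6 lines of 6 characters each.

Answer: ......
....B.
..WBB.
..BWB.
....W.
....BW

Derivation:
Place W at (5,5); scan 8 dirs for brackets.
Dir NW: opp run (4,4) capped by W -> flip
Dir N: first cell '.' (not opp) -> no flip
Dir NE: edge -> no flip
Dir W: opp run (5,4), next='.' -> no flip
Dir E: edge -> no flip
Dir SW: edge -> no flip
Dir S: edge -> no flip
Dir SE: edge -> no flip
All flips: (4,4)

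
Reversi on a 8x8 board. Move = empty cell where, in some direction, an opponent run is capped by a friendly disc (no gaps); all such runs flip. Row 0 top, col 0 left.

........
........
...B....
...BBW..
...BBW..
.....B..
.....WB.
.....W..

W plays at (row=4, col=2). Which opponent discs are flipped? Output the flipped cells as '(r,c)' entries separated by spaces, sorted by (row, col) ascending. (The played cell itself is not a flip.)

Answer: (4,3) (4,4)

Derivation:
Dir NW: first cell '.' (not opp) -> no flip
Dir N: first cell '.' (not opp) -> no flip
Dir NE: opp run (3,3), next='.' -> no flip
Dir W: first cell '.' (not opp) -> no flip
Dir E: opp run (4,3) (4,4) capped by W -> flip
Dir SW: first cell '.' (not opp) -> no flip
Dir S: first cell '.' (not opp) -> no flip
Dir SE: first cell '.' (not opp) -> no flip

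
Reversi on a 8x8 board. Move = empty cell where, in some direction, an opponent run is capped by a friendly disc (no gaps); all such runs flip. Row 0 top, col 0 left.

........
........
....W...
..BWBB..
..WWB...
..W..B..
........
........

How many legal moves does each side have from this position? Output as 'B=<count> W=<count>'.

Answer: B=7 W=9

Derivation:
-- B to move --
(1,3): flips 1 -> legal
(1,4): flips 1 -> legal
(1,5): no bracket -> illegal
(2,2): flips 1 -> legal
(2,3): no bracket -> illegal
(2,5): no bracket -> illegal
(3,1): no bracket -> illegal
(4,1): flips 2 -> legal
(5,1): no bracket -> illegal
(5,3): no bracket -> illegal
(5,4): flips 1 -> legal
(6,1): flips 2 -> legal
(6,2): flips 2 -> legal
(6,3): no bracket -> illegal
B mobility = 7
-- W to move --
(2,1): flips 1 -> legal
(2,2): flips 1 -> legal
(2,3): no bracket -> illegal
(2,5): flips 1 -> legal
(2,6): no bracket -> illegal
(3,1): flips 1 -> legal
(3,6): flips 2 -> legal
(4,1): no bracket -> illegal
(4,5): flips 1 -> legal
(4,6): flips 1 -> legal
(5,3): no bracket -> illegal
(5,4): flips 2 -> legal
(5,6): no bracket -> illegal
(6,4): no bracket -> illegal
(6,5): no bracket -> illegal
(6,6): flips 2 -> legal
W mobility = 9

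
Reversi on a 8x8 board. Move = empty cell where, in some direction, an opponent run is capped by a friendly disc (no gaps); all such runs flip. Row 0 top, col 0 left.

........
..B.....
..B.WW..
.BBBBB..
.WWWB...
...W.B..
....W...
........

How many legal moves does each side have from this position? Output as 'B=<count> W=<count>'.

-- B to move --
(1,3): flips 1 -> legal
(1,4): flips 1 -> legal
(1,5): flips 2 -> legal
(1,6): flips 1 -> legal
(2,3): no bracket -> illegal
(2,6): no bracket -> illegal
(3,0): no bracket -> illegal
(3,6): no bracket -> illegal
(4,0): flips 3 -> legal
(5,0): flips 1 -> legal
(5,1): flips 2 -> legal
(5,2): flips 2 -> legal
(5,4): flips 1 -> legal
(6,2): flips 1 -> legal
(6,3): flips 2 -> legal
(6,5): no bracket -> illegal
(7,3): flips 1 -> legal
(7,4): no bracket -> illegal
(7,5): flips 3 -> legal
B mobility = 13
-- W to move --
(0,1): no bracket -> illegal
(0,2): flips 3 -> legal
(0,3): no bracket -> illegal
(1,1): no bracket -> illegal
(1,3): no bracket -> illegal
(2,0): flips 1 -> legal
(2,1): flips 2 -> legal
(2,3): flips 2 -> legal
(2,6): flips 2 -> legal
(3,0): no bracket -> illegal
(3,6): no bracket -> illegal
(4,0): no bracket -> illegal
(4,5): flips 2 -> legal
(4,6): flips 2 -> legal
(5,4): flips 2 -> legal
(5,6): no bracket -> illegal
(6,5): no bracket -> illegal
(6,6): no bracket -> illegal
W mobility = 8

Answer: B=13 W=8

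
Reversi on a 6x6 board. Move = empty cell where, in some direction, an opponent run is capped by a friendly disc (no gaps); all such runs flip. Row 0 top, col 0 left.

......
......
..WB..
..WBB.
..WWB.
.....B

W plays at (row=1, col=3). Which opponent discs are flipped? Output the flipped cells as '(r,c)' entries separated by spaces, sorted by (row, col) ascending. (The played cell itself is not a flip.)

Answer: (2,3) (3,3)

Derivation:
Dir NW: first cell '.' (not opp) -> no flip
Dir N: first cell '.' (not opp) -> no flip
Dir NE: first cell '.' (not opp) -> no flip
Dir W: first cell '.' (not opp) -> no flip
Dir E: first cell '.' (not opp) -> no flip
Dir SW: first cell 'W' (not opp) -> no flip
Dir S: opp run (2,3) (3,3) capped by W -> flip
Dir SE: first cell '.' (not opp) -> no flip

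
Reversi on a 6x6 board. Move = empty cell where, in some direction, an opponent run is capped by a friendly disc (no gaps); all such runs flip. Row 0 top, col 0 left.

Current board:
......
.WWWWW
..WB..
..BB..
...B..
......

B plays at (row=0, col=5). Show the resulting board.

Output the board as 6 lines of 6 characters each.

Answer: .....B
.WWWBW
..WB..
..BB..
...B..
......

Derivation:
Place B at (0,5); scan 8 dirs for brackets.
Dir NW: edge -> no flip
Dir N: edge -> no flip
Dir NE: edge -> no flip
Dir W: first cell '.' (not opp) -> no flip
Dir E: edge -> no flip
Dir SW: opp run (1,4) capped by B -> flip
Dir S: opp run (1,5), next='.' -> no flip
Dir SE: edge -> no flip
All flips: (1,4)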